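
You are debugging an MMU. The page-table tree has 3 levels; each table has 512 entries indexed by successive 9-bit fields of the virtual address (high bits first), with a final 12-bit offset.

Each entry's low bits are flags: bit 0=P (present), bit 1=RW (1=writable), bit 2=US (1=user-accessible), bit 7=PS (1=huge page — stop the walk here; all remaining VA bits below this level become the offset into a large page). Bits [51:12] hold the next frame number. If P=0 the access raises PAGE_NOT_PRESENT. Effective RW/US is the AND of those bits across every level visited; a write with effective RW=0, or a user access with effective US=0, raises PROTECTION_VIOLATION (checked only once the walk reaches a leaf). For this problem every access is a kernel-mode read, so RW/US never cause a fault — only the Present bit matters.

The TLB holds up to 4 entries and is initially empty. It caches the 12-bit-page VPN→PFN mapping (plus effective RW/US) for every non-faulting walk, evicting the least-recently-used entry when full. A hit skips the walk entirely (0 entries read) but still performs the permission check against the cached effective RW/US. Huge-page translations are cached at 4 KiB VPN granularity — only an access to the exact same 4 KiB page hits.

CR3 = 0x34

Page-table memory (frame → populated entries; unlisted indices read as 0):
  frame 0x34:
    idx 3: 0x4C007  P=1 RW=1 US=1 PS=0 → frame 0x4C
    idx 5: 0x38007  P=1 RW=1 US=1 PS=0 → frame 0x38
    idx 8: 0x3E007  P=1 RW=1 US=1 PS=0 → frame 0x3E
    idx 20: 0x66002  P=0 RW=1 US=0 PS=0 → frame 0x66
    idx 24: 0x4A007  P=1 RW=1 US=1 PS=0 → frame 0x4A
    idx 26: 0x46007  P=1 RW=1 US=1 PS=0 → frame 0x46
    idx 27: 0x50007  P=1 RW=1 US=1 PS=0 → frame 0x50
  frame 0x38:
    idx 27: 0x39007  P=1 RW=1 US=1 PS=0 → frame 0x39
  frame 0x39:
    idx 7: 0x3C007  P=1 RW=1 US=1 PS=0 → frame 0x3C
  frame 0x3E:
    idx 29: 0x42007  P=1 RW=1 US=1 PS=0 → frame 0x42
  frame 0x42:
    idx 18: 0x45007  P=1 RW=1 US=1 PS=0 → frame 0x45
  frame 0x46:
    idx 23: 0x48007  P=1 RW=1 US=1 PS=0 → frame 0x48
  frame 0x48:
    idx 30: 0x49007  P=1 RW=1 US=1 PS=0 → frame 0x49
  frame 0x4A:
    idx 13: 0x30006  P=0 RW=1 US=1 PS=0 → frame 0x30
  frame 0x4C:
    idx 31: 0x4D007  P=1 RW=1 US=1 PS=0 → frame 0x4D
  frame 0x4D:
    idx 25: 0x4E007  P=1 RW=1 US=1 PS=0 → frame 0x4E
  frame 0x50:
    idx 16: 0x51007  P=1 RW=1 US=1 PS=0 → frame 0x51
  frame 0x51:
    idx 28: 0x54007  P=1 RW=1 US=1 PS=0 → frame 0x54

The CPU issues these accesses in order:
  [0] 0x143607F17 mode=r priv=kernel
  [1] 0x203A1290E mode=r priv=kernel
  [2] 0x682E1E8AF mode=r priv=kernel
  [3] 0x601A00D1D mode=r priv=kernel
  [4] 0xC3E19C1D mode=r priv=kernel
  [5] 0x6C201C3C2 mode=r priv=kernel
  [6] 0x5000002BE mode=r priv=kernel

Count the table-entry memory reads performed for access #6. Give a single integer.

Trace:
#0 VA=0x143607F17 (r,kernel):
  lvl0: tbl 0x34, slot 5 ⇒ 0x38007 (P1/RW1/US1/PS0)
  lvl1: tbl 0x38, slot 27 ⇒ 0x39007 (P1/RW1/US1/PS0)
  lvl2: tbl 0x39, slot 7 ⇒ 0x3C007 (P1/RW1/US1/PS0)
  → PA=0x3CF17  (3 entries read)
#1 VA=0x203A1290E (r,kernel):
  lvl0: tbl 0x34, slot 8 ⇒ 0x3E007 (P1/RW1/US1/PS0)
  lvl1: tbl 0x3E, slot 29 ⇒ 0x42007 (P1/RW1/US1/PS0)
  lvl2: tbl 0x42, slot 18 ⇒ 0x45007 (P1/RW1/US1/PS0)
  → PA=0x4590E  (3 entries read)
#2 VA=0x682E1E8AF (r,kernel):
  lvl0: tbl 0x34, slot 26 ⇒ 0x46007 (P1/RW1/US1/PS0)
  lvl1: tbl 0x46, slot 23 ⇒ 0x48007 (P1/RW1/US1/PS0)
  lvl2: tbl 0x48, slot 30 ⇒ 0x49007 (P1/RW1/US1/PS0)
  → PA=0x498AF  (3 entries read)
#3 VA=0x601A00D1D (r,kernel):
  lvl0: tbl 0x34, slot 24 ⇒ 0x4A007 (P1/RW1/US1/PS0)
  lvl1: tbl 0x4A, slot 13 ⇒ 0x30006 (P0/RW1/US1/PS0)
  ⇒ fault: PAGE_NOT_PRESENT  — 2 lookups
#4 VA=0xC3E19C1D (r,kernel):
  lvl0: tbl 0x34, slot 3 ⇒ 0x4C007 (P1/RW1/US1/PS0)
  lvl1: tbl 0x4C, slot 31 ⇒ 0x4D007 (P1/RW1/US1/PS0)
  lvl2: tbl 0x4D, slot 25 ⇒ 0x4E007 (P1/RW1/US1/PS0)
  → PA=0x4EC1D  (3 entries read)
#5 VA=0x6C201C3C2 (r,kernel):
  lvl0: tbl 0x34, slot 27 ⇒ 0x50007 (P1/RW1/US1/PS0)
  lvl1: tbl 0x50, slot 16 ⇒ 0x51007 (P1/RW1/US1/PS0)
  lvl2: tbl 0x51, slot 28 ⇒ 0x54007 (P1/RW1/US1/PS0)
  → PA=0x543C2  (3 entries read)
#6 VA=0x5000002BE (r,kernel):
  lvl0: tbl 0x34, slot 20 ⇒ 0x66002 (P0/RW1/US0/PS0)
  ⇒ fault: PAGE_NOT_PRESENT  — 1 lookups

Entries read for #6: 1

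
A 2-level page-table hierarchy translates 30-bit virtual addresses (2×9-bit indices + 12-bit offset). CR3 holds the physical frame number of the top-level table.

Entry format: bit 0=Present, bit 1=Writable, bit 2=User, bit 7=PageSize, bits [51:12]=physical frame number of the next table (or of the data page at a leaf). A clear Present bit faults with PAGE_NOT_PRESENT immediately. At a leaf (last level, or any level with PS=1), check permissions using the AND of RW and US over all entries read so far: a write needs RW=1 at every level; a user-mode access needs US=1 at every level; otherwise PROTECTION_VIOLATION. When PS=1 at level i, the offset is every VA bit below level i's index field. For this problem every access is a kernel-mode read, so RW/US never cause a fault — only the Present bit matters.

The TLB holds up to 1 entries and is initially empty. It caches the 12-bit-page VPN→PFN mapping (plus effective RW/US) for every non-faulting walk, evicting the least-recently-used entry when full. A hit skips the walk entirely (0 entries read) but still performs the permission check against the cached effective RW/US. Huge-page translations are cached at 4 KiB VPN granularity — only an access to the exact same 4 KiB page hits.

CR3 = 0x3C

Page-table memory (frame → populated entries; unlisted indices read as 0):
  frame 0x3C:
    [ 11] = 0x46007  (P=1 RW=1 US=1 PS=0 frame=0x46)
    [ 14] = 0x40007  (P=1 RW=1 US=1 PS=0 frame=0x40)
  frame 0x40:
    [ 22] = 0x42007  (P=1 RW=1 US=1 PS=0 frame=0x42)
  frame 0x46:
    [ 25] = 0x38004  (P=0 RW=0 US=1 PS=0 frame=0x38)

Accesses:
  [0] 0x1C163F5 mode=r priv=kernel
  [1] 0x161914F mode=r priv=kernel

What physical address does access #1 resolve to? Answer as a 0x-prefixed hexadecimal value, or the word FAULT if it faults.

Trace:
#0 VA=0x1C163F5 (r,kernel):
  [0] read 0x3C idx=14: raw=0x40007 flags P=1 W=1 U=1 S=0
  [1] read 0x40 idx=22: raw=0x42007 flags P=1 W=1 U=1 S=0
  ✓ 0x423F5  — 2 lookups
#1 VA=0x161914F (r,kernel):
  [0] read 0x3C idx=11: raw=0x46007 flags P=1 W=1 U=1 S=0
  [1] read 0x46 idx=25: raw=0x38004 flags P=0 W=0 U=1 S=0
  ✗ PAGE_NOT_PRESENT  [2 reads]

Access #1 PA: FAULT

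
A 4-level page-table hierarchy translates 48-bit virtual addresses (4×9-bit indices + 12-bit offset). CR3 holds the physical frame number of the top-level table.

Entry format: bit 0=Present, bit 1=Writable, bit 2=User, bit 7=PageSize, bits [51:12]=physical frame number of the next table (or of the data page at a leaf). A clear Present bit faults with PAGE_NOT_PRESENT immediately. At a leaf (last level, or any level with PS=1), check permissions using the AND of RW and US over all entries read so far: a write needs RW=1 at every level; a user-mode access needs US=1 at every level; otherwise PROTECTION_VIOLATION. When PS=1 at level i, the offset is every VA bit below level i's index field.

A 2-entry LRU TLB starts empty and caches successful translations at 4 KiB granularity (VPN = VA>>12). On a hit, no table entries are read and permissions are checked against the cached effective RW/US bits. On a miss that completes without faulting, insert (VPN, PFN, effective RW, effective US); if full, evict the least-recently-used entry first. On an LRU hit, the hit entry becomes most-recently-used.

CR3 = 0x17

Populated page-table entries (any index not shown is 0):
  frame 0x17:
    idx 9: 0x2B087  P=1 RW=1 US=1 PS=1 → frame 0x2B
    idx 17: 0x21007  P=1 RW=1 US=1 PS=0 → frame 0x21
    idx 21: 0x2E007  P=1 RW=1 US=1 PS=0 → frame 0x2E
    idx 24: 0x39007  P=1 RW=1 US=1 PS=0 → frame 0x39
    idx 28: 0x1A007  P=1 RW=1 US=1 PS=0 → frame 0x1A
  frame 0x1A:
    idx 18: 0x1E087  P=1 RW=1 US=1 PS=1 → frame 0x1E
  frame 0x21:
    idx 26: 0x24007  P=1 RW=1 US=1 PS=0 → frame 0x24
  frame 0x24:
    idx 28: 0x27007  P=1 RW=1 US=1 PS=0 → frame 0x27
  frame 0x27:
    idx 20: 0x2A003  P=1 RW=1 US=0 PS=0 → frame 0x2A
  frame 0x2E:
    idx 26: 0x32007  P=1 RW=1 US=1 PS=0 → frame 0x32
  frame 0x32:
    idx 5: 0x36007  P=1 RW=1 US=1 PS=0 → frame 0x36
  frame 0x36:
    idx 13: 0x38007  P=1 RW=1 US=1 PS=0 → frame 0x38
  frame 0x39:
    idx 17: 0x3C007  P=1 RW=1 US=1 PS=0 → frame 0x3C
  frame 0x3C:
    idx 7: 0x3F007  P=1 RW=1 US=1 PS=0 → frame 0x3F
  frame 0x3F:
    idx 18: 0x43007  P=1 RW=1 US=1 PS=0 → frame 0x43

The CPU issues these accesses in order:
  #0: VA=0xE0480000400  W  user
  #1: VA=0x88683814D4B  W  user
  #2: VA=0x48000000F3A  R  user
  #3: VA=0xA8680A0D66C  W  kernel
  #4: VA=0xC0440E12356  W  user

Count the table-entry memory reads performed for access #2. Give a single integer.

Per-access translation:
#0 VA=0xE0480000400 (w,user):
  L0: frame=0x17 idx=28 entry=0x1A007 [P=1 RW=1 US=1 PS=0]
  L1: frame=0x1A idx=18 entry=0x1E087 [P=1 RW=1 US=1 PS=1]
  ⇒ phys 0x1E400 (huge @L1)  [2 reads]
#1 VA=0x88683814D4B (w,user):
  L0: frame=0x17 idx=17 entry=0x21007 [P=1 RW=1 US=1 PS=0]
  L1: frame=0x21 idx=26 entry=0x24007 [P=1 RW=1 US=1 PS=0]
  L2: frame=0x24 idx=28 entry=0x27007 [P=1 RW=1 US=1 PS=0]
  L3: frame=0x27 idx=20 entry=0x2A003 [P=1 RW=1 US=0 PS=0]
  ✗ PROTECTION_VIOLATION  [4 reads]
#2 VA=0x48000000F3A (r,user):
  L0: frame=0x17 idx=9 entry=0x2B087 [P=1 RW=1 US=1 PS=1]
  ⇒ phys 0x2BF3A (huge @L0)  [1 reads]
#3 VA=0xA8680A0D66C (w,kernel):
  L0: frame=0x17 idx=21 entry=0x2E007 [P=1 RW=1 US=1 PS=0]
  L1: frame=0x2E idx=26 entry=0x32007 [P=1 RW=1 US=1 PS=0]
  L2: frame=0x32 idx=5 entry=0x36007 [P=1 RW=1 US=1 PS=0]
  L3: frame=0x36 idx=13 entry=0x38007 [P=1 RW=1 US=1 PS=0]
  ⇒ phys 0x3866C  [4 reads]
#4 VA=0xC0440E12356 (w,user):
  L0: frame=0x17 idx=24 entry=0x39007 [P=1 RW=1 US=1 PS=0]
  L1: frame=0x39 idx=17 entry=0x3C007 [P=1 RW=1 US=1 PS=0]
  L2: frame=0x3C idx=7 entry=0x3F007 [P=1 RW=1 US=1 PS=0]
  L3: frame=0x3F idx=18 entry=0x43007 [P=1 RW=1 US=1 PS=0]
  ⇒ phys 0x43356  [4 reads]

Entries read for #2: 1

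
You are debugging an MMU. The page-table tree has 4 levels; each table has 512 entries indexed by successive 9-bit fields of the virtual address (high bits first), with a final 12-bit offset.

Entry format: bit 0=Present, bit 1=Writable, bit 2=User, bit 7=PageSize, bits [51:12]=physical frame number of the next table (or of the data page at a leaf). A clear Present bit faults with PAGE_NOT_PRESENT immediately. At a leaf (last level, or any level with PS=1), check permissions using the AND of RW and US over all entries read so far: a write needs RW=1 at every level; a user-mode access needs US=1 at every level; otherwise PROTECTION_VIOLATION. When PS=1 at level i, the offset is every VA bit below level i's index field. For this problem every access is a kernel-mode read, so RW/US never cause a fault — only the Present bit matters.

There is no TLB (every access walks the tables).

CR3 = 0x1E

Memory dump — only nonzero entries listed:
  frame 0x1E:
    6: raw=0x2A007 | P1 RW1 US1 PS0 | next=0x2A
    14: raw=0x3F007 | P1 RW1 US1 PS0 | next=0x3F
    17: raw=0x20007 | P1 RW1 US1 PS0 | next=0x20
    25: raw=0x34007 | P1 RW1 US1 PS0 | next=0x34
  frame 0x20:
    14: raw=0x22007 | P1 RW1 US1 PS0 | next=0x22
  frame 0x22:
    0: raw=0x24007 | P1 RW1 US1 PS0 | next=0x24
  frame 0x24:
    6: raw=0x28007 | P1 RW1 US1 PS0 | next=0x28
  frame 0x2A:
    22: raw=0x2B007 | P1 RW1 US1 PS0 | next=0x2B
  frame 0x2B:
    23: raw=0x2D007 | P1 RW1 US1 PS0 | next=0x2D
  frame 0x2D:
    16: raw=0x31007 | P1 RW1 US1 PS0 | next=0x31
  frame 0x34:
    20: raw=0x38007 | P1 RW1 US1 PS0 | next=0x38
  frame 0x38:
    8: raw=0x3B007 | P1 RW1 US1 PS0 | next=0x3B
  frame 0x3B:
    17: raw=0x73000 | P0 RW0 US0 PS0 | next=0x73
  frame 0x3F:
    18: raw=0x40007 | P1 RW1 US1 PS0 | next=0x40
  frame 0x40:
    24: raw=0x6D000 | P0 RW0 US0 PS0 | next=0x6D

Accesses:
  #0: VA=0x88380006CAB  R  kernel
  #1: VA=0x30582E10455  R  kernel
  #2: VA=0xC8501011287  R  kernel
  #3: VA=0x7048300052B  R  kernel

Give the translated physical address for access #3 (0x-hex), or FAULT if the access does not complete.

Walk each access:
#0 VA=0x88380006CAB (r,kernel):
  [0] read 0x1E idx=17: raw=0x20007 flags P=1 W=1 U=1 S=0
  [1] read 0x20 idx=14: raw=0x22007 flags P=1 W=1 U=1 S=0
  [2] read 0x22 idx=0: raw=0x24007 flags P=1 W=1 U=1 S=0
  [3] read 0x24 idx=6: raw=0x28007 flags P=1 W=1 U=1 S=0
  → PA=0x28CAB  (4 entries read)
#1 VA=0x30582E10455 (r,kernel):
  [0] read 0x1E idx=6: raw=0x2A007 flags P=1 W=1 U=1 S=0
  [1] read 0x2A idx=22: raw=0x2B007 flags P=1 W=1 U=1 S=0
  [2] read 0x2B idx=23: raw=0x2D007 flags P=1 W=1 U=1 S=0
  [3] read 0x2D idx=16: raw=0x31007 flags P=1 W=1 U=1 S=0
  → PA=0x31455  (4 entries read)
#2 VA=0xC8501011287 (r,kernel):
  [0] read 0x1E idx=25: raw=0x34007 flags P=1 W=1 U=1 S=0
  [1] read 0x34 idx=20: raw=0x38007 flags P=1 W=1 U=1 S=0
  [2] read 0x38 idx=8: raw=0x3B007 flags P=1 W=1 U=1 S=0
  [3] read 0x3B idx=17: raw=0x73000 flags P=0 W=0 U=0 S=0
  → PAGE_NOT_PRESENT  (4 entries read)
#3 VA=0x7048300052B (r,kernel):
  [0] read 0x1E idx=14: raw=0x3F007 flags P=1 W=1 U=1 S=0
  [1] read 0x3F idx=18: raw=0x40007 flags P=1 W=1 U=1 S=0
  [2] read 0x40 idx=24: raw=0x6D000 flags P=0 W=0 U=0 S=0
  → PAGE_NOT_PRESENT  (3 entries read)

Access #3 PA: FAULT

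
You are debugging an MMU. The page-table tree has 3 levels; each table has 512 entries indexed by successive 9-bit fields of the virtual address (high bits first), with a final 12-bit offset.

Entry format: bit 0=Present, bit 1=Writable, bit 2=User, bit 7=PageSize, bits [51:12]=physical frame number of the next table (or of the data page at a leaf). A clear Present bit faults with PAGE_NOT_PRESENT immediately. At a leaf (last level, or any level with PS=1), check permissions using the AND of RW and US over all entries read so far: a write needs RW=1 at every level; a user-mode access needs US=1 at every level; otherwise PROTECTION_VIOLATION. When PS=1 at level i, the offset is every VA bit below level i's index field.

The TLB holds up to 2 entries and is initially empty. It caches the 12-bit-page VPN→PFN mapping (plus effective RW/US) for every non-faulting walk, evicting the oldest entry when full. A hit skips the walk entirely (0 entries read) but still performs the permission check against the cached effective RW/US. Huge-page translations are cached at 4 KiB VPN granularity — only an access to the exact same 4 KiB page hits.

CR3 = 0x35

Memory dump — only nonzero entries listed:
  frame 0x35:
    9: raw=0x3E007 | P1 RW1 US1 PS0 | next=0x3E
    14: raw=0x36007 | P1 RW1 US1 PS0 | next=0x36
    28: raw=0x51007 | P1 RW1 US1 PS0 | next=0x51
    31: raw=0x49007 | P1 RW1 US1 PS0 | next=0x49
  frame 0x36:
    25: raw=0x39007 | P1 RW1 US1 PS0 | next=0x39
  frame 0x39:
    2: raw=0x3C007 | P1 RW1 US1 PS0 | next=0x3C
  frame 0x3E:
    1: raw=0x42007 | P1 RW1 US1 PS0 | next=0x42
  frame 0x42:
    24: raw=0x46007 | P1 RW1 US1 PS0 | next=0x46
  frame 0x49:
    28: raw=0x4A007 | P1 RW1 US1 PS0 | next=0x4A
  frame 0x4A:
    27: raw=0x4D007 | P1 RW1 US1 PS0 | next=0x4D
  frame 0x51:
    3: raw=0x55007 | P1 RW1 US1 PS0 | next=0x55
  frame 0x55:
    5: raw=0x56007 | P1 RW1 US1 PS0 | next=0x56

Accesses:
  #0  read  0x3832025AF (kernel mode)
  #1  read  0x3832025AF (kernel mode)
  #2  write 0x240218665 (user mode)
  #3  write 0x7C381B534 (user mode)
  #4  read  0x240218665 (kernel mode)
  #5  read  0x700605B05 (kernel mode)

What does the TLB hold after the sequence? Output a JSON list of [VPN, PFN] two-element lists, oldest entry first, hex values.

Walk each access:
#0 VA=0x3832025AF (r,kernel):
  L0 @0x35[14] → 0x36007  P=1,RW=1,US=1,PS=0
  L1 @0x36[25] → 0x39007  P=1,RW=1,US=1,PS=0
  L2 @0x39[2] → 0x3C007  P=1,RW=1,US=1,PS=0
  ⇒ phys 0x3C5AF  [3 reads]
#1 VA=0x3832025AF (r,kernel):
  TLB hit vpn=0x383202 → PA=0x3C5AF
#2 VA=0x240218665 (w,user):
  L0 @0x35[9] → 0x3E007  P=1,RW=1,US=1,PS=0
  L1 @0x3E[1] → 0x42007  P=1,RW=1,US=1,PS=0
  L2 @0x42[24] → 0x46007  P=1,RW=1,US=1,PS=0
  ⇒ phys 0x46665  [3 reads]
#3 VA=0x7C381B534 (w,user):
  L0 @0x35[31] → 0x49007  P=1,RW=1,US=1,PS=0
  L1 @0x49[28] → 0x4A007  P=1,RW=1,US=1,PS=0
  L2 @0x4A[27] → 0x4D007  P=1,RW=1,US=1,PS=0
  ⇒ phys 0x4D534  [3 reads]
#4 VA=0x240218665 (r,kernel):
  TLB hit vpn=0x240218 → PA=0x46665
#5 VA=0x700605B05 (r,kernel):
  L0 @0x35[28] → 0x51007  P=1,RW=1,US=1,PS=0
  L1 @0x51[3] → 0x55007  P=1,RW=1,US=1,PS=0
  L2 @0x55[5] → 0x56007  P=1,RW=1,US=1,PS=0
  ⇒ phys 0x56B05  [3 reads]

TLB: [["0x7C381B", "0x4D"], ["0x700605", "0x56"]]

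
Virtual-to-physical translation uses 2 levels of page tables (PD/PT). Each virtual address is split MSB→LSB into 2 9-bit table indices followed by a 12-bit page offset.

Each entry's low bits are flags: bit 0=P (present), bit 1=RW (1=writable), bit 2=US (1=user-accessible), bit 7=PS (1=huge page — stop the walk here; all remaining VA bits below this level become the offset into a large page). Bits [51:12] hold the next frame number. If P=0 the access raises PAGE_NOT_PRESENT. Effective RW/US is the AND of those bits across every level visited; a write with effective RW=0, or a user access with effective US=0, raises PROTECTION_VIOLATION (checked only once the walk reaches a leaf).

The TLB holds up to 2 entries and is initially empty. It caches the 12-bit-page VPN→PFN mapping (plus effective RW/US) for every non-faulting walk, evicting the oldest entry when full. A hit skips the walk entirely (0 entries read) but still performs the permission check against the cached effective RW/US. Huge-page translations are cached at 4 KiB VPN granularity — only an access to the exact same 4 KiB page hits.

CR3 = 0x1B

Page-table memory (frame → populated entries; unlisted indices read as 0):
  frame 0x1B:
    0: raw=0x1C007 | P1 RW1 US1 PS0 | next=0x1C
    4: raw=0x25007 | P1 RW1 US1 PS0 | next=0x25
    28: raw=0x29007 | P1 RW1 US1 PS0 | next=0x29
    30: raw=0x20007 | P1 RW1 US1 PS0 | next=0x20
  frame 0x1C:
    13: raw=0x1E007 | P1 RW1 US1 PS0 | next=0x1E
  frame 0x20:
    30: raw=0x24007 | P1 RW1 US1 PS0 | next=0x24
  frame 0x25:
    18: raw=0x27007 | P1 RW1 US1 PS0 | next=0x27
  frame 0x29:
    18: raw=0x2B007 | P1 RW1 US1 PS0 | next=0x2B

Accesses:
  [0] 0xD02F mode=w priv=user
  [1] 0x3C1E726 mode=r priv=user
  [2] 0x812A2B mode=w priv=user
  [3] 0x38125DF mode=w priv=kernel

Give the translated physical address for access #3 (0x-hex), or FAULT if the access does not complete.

Trace:
#0 VA=0xD02F (w,user):
  lvl0: tbl 0x1B, slot 0 ⇒ 0x1C007 (P1/RW1/US1/PS0)
  lvl1: tbl 0x1C, slot 13 ⇒ 0x1E007 (P1/RW1/US1/PS0)
  ⇒ phys 0x1E02F  [2 reads]
#1 VA=0x3C1E726 (r,user):
  lvl0: tbl 0x1B, slot 30 ⇒ 0x20007 (P1/RW1/US1/PS0)
  lvl1: tbl 0x20, slot 30 ⇒ 0x24007 (P1/RW1/US1/PS0)
  ⇒ phys 0x24726  [2 reads]
#2 VA=0x812A2B (w,user):
  lvl0: tbl 0x1B, slot 4 ⇒ 0x25007 (P1/RW1/US1/PS0)
  lvl1: tbl 0x25, slot 18 ⇒ 0x27007 (P1/RW1/US1/PS0)
  ⇒ phys 0x27A2B  [2 reads]
#3 VA=0x38125DF (w,kernel):
  lvl0: tbl 0x1B, slot 28 ⇒ 0x29007 (P1/RW1/US1/PS0)
  lvl1: tbl 0x29, slot 18 ⇒ 0x2B007 (P1/RW1/US1/PS0)
  ⇒ phys 0x2B5DF  [2 reads]

Access #3 PA: 0x2B5DF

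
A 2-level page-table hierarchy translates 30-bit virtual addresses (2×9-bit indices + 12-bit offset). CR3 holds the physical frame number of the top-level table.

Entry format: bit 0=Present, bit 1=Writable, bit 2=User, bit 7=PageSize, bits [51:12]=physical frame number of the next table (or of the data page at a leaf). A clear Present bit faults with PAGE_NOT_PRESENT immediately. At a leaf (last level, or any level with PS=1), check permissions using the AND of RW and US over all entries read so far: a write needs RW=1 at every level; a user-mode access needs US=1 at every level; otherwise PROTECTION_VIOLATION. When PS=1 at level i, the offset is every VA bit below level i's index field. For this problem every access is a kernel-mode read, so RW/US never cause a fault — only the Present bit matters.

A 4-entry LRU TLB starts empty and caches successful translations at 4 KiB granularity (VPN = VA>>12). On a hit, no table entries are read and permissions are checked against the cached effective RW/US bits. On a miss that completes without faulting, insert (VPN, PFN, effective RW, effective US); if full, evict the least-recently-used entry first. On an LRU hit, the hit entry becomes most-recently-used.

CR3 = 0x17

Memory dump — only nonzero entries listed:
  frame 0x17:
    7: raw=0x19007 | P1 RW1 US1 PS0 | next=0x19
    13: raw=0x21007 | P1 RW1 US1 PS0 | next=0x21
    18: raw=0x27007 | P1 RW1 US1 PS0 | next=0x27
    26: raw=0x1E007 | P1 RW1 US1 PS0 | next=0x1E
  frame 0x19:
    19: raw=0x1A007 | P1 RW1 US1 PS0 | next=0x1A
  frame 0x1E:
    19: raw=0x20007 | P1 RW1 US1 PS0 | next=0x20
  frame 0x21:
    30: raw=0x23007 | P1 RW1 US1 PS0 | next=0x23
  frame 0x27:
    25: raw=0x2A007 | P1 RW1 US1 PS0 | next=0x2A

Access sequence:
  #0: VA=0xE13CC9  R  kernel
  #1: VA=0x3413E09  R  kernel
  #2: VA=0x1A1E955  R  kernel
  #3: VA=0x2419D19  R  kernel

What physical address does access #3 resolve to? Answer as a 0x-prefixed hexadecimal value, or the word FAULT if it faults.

Per-access translation:
#0 VA=0xE13CC9 (r,kernel):
  L0 @0x17[7] → 0x19007  P=1,RW=1,US=1,PS=0
  L1 @0x19[19] → 0x1A007  P=1,RW=1,US=1,PS=0
  ⇒ phys 0x1ACC9  [2 reads]
#1 VA=0x3413E09 (r,kernel):
  L0 @0x17[26] → 0x1E007  P=1,RW=1,US=1,PS=0
  L1 @0x1E[19] → 0x20007  P=1,RW=1,US=1,PS=0
  ⇒ phys 0x20E09  [2 reads]
#2 VA=0x1A1E955 (r,kernel):
  L0 @0x17[13] → 0x21007  P=1,RW=1,US=1,PS=0
  L1 @0x21[30] → 0x23007  P=1,RW=1,US=1,PS=0
  ⇒ phys 0x23955  [2 reads]
#3 VA=0x2419D19 (r,kernel):
  L0 @0x17[18] → 0x27007  P=1,RW=1,US=1,PS=0
  L1 @0x27[25] → 0x2A007  P=1,RW=1,US=1,PS=0
  ⇒ phys 0x2AD19  [2 reads]

Access #3 PA: 0x2AD19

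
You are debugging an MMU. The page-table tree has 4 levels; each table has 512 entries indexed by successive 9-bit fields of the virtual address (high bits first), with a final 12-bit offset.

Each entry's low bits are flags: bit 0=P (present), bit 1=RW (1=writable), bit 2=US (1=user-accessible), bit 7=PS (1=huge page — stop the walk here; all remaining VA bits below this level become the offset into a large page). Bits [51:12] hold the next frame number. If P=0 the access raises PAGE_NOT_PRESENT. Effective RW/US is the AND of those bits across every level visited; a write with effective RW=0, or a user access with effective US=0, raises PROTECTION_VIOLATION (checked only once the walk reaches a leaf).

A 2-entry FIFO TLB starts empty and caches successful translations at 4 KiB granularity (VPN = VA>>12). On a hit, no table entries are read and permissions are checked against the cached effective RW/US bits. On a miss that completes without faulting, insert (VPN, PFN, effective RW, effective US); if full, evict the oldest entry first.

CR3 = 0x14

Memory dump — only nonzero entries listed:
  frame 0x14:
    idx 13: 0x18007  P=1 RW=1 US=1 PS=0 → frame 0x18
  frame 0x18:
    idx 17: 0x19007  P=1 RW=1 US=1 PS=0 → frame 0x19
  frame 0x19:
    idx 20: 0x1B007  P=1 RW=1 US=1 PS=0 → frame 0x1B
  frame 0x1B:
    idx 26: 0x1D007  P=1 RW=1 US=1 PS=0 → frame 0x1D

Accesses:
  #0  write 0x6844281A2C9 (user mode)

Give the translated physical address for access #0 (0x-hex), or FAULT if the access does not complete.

Trace:
#0 VA=0x6844281A2C9 (w,user):
  lvl0: tbl 0x14, slot 13 ⇒ 0x18007 (P1/RW1/US1/PS0)
  lvl1: tbl 0x18, slot 17 ⇒ 0x19007 (P1/RW1/US1/PS0)
  lvl2: tbl 0x19, slot 20 ⇒ 0x1B007 (P1/RW1/US1/PS0)
  lvl3: tbl 0x1B, slot 26 ⇒ 0x1D007 (P1/RW1/US1/PS0)
  → PA=0x1D2C9  (4 entries read)

Access #0 PA: 0x1D2C9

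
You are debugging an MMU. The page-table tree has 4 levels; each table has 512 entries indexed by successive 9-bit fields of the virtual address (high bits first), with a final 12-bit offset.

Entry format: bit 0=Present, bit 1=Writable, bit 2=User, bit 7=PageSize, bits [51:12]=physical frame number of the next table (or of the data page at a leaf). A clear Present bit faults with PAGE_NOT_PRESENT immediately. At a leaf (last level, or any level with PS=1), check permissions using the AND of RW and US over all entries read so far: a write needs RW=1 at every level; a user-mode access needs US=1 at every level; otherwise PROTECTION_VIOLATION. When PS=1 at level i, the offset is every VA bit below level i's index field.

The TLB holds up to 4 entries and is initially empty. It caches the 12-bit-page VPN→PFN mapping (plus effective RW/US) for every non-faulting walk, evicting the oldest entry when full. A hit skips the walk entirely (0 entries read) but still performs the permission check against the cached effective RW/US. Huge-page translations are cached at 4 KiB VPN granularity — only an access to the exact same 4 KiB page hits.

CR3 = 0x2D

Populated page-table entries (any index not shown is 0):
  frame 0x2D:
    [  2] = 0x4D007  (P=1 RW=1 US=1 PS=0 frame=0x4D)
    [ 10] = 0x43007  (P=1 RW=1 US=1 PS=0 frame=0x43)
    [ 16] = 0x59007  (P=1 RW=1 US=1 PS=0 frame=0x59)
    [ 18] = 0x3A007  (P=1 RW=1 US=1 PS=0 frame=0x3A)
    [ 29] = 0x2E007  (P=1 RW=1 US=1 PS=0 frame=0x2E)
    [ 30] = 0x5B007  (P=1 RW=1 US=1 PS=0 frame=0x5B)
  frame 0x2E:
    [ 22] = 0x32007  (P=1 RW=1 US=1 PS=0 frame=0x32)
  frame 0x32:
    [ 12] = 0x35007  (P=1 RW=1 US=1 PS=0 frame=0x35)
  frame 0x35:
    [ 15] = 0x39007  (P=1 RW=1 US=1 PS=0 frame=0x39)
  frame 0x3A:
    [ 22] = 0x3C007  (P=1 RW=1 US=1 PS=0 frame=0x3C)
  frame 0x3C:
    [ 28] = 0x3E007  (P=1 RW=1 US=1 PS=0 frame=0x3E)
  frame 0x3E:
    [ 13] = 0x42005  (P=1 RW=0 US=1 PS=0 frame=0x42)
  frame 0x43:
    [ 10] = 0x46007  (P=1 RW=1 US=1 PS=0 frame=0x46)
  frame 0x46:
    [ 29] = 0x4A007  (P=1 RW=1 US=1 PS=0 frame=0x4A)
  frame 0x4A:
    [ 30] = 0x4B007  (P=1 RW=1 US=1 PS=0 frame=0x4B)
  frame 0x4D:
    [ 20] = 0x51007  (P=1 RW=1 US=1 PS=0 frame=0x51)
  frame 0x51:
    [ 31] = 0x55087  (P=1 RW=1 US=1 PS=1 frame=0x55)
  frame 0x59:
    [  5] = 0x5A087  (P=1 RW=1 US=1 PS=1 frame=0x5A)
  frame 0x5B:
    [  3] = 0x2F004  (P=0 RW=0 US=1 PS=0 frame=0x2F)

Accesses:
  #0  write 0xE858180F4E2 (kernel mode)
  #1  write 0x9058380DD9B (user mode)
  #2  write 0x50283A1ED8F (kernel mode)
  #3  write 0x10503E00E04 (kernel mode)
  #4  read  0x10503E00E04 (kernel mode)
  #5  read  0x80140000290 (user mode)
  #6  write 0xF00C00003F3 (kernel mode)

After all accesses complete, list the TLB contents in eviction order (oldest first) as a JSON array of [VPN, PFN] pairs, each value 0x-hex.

Per-access translation:
#0 VA=0xE858180F4E2 (w,kernel):
  L0: frame=0x2D idx=29 entry=0x2E007 [P=1 RW=1 US=1 PS=0]
  L1: frame=0x2E idx=22 entry=0x32007 [P=1 RW=1 US=1 PS=0]
  L2: frame=0x32 idx=12 entry=0x35007 [P=1 RW=1 US=1 PS=0]
  L3: frame=0x35 idx=15 entry=0x39007 [P=1 RW=1 US=1 PS=0]
  → PA=0x394E2  (4 entries read)
#1 VA=0x9058380DD9B (w,user):
  L0: frame=0x2D idx=18 entry=0x3A007 [P=1 RW=1 US=1 PS=0]
  L1: frame=0x3A idx=22 entry=0x3C007 [P=1 RW=1 US=1 PS=0]
  L2: frame=0x3C idx=28 entry=0x3E007 [P=1 RW=1 US=1 PS=0]
  L3: frame=0x3E idx=13 entry=0x42005 [P=1 RW=0 US=1 PS=0]
  → PROTECTION_VIOLATION  (4 entries read)
#2 VA=0x50283A1ED8F (w,kernel):
  L0: frame=0x2D idx=10 entry=0x43007 [P=1 RW=1 US=1 PS=0]
  L1: frame=0x43 idx=10 entry=0x46007 [P=1 RW=1 US=1 PS=0]
  L2: frame=0x46 idx=29 entry=0x4A007 [P=1 RW=1 US=1 PS=0]
  L3: frame=0x4A idx=30 entry=0x4B007 [P=1 RW=1 US=1 PS=0]
  → PA=0x4BD8F  (4 entries read)
#3 VA=0x10503E00E04 (w,kernel):
  L0: frame=0x2D idx=2 entry=0x4D007 [P=1 RW=1 US=1 PS=0]
  L1: frame=0x4D idx=20 entry=0x51007 [P=1 RW=1 US=1 PS=0]
  L2: frame=0x51 idx=31 entry=0x55087 [P=1 RW=1 US=1 PS=1]
  → PA=0x55E04 (huge @L2)  (3 entries read)
#4 VA=0x10503E00E04 (r,kernel):
  TLB hit vpn=0x10503E00 → PA=0x55E04
#5 VA=0x80140000290 (r,user):
  L0: frame=0x2D idx=16 entry=0x59007 [P=1 RW=1 US=1 PS=0]
  L1: frame=0x59 idx=5 entry=0x5A087 [P=1 RW=1 US=1 PS=1]
  → PA=0x5A290 (huge @L1)  (2 entries read)
#6 VA=0xF00C00003F3 (w,kernel):
  L0: frame=0x2D idx=30 entry=0x5B007 [P=1 RW=1 US=1 PS=0]
  L1: frame=0x5B idx=3 entry=0x2F004 [P=0 RW=0 US=1 PS=0]
  → PAGE_NOT_PRESENT  (2 entries read)

TLB: [["0xE858180F", "0x39"], ["0x50283A1E", "0x4B"], ["0x10503E00", "0x55"], ["0x80140000", "0x5A"]]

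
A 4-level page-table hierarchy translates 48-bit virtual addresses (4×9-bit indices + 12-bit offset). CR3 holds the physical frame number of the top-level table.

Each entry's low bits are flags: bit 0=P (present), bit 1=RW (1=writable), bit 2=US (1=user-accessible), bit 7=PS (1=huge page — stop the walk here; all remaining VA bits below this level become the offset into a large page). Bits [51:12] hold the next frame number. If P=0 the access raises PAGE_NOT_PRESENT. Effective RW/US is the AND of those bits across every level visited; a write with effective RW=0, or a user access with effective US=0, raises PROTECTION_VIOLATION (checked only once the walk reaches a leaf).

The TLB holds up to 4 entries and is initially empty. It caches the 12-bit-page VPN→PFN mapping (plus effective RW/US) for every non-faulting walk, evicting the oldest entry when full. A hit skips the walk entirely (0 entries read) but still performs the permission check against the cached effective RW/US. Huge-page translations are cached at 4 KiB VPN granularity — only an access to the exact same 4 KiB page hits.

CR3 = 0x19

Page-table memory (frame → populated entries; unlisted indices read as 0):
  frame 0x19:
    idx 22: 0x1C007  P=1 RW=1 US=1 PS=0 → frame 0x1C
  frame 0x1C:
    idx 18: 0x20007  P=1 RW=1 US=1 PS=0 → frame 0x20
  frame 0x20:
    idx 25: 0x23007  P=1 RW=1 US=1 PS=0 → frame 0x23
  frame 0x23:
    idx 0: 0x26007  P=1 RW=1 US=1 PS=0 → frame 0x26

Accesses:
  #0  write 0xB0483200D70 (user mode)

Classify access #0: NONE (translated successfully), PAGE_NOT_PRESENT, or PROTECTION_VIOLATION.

Walk each access:
#0 VA=0xB0483200D70 (w,user):
  [0] read 0x19 idx=22: raw=0x1C007 flags P=1 W=1 U=1 S=0
  [1] read 0x1C idx=18: raw=0x20007 flags P=1 W=1 U=1 S=0
  [2] read 0x20 idx=25: raw=0x23007 flags P=1 W=1 U=1 S=0
  [3] read 0x23 idx=0: raw=0x26007 flags P=1 W=1 U=1 S=0
  ⇒ phys 0x26D70  [4 reads]

Access #0 fault: NONE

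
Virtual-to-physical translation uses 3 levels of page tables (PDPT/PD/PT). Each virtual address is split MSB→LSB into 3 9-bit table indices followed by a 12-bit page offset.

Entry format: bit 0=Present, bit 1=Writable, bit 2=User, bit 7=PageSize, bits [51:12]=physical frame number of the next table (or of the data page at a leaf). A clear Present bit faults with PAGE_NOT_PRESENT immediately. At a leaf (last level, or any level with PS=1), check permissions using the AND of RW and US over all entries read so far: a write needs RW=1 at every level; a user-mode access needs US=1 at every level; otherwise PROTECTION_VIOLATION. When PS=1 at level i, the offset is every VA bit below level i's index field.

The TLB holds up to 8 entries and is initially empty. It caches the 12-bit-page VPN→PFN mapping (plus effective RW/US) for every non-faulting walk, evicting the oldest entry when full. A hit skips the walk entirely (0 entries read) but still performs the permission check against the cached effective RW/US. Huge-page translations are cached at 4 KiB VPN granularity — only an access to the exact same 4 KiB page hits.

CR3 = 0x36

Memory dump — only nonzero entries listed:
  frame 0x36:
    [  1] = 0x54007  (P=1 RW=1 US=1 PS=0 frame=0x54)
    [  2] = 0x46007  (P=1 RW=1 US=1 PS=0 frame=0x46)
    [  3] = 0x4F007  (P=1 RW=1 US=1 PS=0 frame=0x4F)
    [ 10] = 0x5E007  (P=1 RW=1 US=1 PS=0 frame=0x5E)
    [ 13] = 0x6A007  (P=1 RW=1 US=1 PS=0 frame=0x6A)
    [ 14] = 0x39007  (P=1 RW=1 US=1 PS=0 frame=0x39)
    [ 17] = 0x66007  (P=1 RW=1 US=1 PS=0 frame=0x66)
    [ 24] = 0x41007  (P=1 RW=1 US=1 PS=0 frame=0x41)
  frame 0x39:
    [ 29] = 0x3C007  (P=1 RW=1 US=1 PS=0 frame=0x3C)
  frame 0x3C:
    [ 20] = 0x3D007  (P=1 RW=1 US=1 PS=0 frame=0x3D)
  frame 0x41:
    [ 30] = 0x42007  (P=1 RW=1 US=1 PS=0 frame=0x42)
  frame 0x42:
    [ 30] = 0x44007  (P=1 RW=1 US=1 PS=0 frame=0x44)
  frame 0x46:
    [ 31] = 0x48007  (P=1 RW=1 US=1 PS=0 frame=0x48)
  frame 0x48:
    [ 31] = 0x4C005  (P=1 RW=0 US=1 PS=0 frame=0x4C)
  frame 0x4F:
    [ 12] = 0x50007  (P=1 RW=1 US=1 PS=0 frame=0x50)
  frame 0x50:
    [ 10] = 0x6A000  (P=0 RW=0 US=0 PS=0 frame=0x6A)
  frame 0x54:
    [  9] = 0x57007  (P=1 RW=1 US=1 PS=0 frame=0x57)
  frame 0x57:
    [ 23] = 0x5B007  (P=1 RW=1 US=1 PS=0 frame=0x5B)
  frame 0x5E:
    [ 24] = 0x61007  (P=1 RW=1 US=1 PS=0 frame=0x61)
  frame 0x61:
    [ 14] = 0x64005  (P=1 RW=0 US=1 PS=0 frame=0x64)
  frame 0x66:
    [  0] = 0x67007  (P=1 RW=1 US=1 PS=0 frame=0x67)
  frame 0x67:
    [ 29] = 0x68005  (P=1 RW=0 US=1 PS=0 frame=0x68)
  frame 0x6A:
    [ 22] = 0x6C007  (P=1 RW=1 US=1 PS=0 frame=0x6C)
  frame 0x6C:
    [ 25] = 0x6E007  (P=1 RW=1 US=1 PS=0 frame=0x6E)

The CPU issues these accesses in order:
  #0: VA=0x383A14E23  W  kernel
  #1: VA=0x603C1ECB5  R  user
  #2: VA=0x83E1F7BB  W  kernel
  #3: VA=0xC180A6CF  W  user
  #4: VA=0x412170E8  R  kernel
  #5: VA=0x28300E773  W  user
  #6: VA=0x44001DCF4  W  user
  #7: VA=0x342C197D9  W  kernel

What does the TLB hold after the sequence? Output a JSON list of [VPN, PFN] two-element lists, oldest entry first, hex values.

Walk each access:
#0 VA=0x383A14E23 (w,kernel):
  [0] read 0x36 idx=14: raw=0x39007 flags P=1 W=1 U=1 S=0
  [1] read 0x39 idx=29: raw=0x3C007 flags P=1 W=1 U=1 S=0
  [2] read 0x3C idx=20: raw=0x3D007 flags P=1 W=1 U=1 S=0
  → PA=0x3DE23  (3 entries read)
#1 VA=0x603C1ECB5 (r,user):
  [0] read 0x36 idx=24: raw=0x41007 flags P=1 W=1 U=1 S=0
  [1] read 0x41 idx=30: raw=0x42007 flags P=1 W=1 U=1 S=0
  [2] read 0x42 idx=30: raw=0x44007 flags P=1 W=1 U=1 S=0
  → PA=0x44CB5  (3 entries read)
#2 VA=0x83E1F7BB (w,kernel):
  [0] read 0x36 idx=2: raw=0x46007 flags P=1 W=1 U=1 S=0
  [1] read 0x46 idx=31: raw=0x48007 flags P=1 W=1 U=1 S=0
  [2] read 0x48 idx=31: raw=0x4C005 flags P=1 W=0 U=1 S=0
  → PROTECTION_VIOLATION  (3 entries read)
#3 VA=0xC180A6CF (w,user):
  [0] read 0x36 idx=3: raw=0x4F007 flags P=1 W=1 U=1 S=0
  [1] read 0x4F idx=12: raw=0x50007 flags P=1 W=1 U=1 S=0
  [2] read 0x50 idx=10: raw=0x6A000 flags P=0 W=0 U=0 S=0
  → PAGE_NOT_PRESENT  (3 entries read)
#4 VA=0x412170E8 (r,kernel):
  [0] read 0x36 idx=1: raw=0x54007 flags P=1 W=1 U=1 S=0
  [1] read 0x54 idx=9: raw=0x57007 flags P=1 W=1 U=1 S=0
  [2] read 0x57 idx=23: raw=0x5B007 flags P=1 W=1 U=1 S=0
  → PA=0x5B0E8  (3 entries read)
#5 VA=0x28300E773 (w,user):
  [0] read 0x36 idx=10: raw=0x5E007 flags P=1 W=1 U=1 S=0
  [1] read 0x5E idx=24: raw=0x61007 flags P=1 W=1 U=1 S=0
  [2] read 0x61 idx=14: raw=0x64005 flags P=1 W=0 U=1 S=0
  → PROTECTION_VIOLATION  (3 entries read)
#6 VA=0x44001DCF4 (w,user):
  [0] read 0x36 idx=17: raw=0x66007 flags P=1 W=1 U=1 S=0
  [1] read 0x66 idx=0: raw=0x67007 flags P=1 W=1 U=1 S=0
  [2] read 0x67 idx=29: raw=0x68005 flags P=1 W=0 U=1 S=0
  → PROTECTION_VIOLATION  (3 entries read)
#7 VA=0x342C197D9 (w,kernel):
  [0] read 0x36 idx=13: raw=0x6A007 flags P=1 W=1 U=1 S=0
  [1] read 0x6A idx=22: raw=0x6C007 flags P=1 W=1 U=1 S=0
  [2] read 0x6C idx=25: raw=0x6E007 flags P=1 W=1 U=1 S=0
  → PA=0x6E7D9  (3 entries read)

TLB: [["0x383A14", "0x3D"], ["0x603C1E", "0x44"], ["0x41217", "0x5B"], ["0x342C19", "0x6E"]]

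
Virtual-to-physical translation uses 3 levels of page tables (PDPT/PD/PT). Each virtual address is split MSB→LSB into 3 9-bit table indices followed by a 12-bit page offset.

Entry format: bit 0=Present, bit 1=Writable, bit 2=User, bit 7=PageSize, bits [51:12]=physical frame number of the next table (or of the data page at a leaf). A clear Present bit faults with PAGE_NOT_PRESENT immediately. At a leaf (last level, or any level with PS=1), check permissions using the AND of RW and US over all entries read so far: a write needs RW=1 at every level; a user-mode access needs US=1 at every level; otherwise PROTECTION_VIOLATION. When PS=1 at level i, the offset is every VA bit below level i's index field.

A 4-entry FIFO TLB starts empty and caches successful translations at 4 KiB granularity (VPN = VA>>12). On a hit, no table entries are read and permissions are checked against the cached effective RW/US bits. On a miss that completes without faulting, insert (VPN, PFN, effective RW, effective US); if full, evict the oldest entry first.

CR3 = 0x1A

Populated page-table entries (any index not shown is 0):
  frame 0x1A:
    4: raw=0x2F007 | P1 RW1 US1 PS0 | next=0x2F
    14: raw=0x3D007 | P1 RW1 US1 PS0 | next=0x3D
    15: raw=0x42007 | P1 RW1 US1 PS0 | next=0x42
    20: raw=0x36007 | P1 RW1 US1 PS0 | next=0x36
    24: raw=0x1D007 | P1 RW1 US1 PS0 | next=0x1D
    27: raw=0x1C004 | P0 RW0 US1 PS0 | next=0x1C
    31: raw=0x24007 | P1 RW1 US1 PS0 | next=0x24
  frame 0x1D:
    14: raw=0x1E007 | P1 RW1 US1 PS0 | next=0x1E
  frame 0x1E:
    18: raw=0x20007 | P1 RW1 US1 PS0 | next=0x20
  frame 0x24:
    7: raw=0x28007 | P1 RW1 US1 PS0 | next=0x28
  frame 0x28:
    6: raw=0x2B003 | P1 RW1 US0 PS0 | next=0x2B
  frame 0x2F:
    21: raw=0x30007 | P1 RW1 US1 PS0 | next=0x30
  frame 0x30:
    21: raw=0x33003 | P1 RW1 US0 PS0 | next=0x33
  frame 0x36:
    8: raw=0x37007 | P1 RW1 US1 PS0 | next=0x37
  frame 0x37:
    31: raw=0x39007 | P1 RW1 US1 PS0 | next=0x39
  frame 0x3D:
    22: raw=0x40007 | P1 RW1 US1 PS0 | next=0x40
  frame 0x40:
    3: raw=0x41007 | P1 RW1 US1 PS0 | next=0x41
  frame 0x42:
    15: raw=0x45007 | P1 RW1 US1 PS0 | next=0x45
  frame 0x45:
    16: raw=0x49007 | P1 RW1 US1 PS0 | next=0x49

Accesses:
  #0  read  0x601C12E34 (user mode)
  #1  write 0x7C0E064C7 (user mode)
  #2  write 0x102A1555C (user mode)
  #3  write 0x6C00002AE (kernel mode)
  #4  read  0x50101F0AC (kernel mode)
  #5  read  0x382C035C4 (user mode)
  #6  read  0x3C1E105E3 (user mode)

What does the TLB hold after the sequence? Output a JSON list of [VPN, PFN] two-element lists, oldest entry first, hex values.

Walk each access:
#0 VA=0x601C12E34 (r,user):
  lvl0: tbl 0x1A, slot 24 ⇒ 0x1D007 (P1/RW1/US1/PS0)
  lvl1: tbl 0x1D, slot 14 ⇒ 0x1E007 (P1/RW1/US1/PS0)
  lvl2: tbl 0x1E, slot 18 ⇒ 0x20007 (P1/RW1/US1/PS0)
  ✓ 0x20E34  — 3 lookups
#1 VA=0x7C0E064C7 (w,user):
  lvl0: tbl 0x1A, slot 31 ⇒ 0x24007 (P1/RW1/US1/PS0)
  lvl1: tbl 0x24, slot 7 ⇒ 0x28007 (P1/RW1/US1/PS0)
  lvl2: tbl 0x28, slot 6 ⇒ 0x2B003 (P1/RW1/US0/PS0)
  → PROTECTION_VIOLATION  (3 entries read)
#2 VA=0x102A1555C (w,user):
  lvl0: tbl 0x1A, slot 4 ⇒ 0x2F007 (P1/RW1/US1/PS0)
  lvl1: tbl 0x2F, slot 21 ⇒ 0x30007 (P1/RW1/US1/PS0)
  lvl2: tbl 0x30, slot 21 ⇒ 0x33003 (P1/RW1/US0/PS0)
  → PROTECTION_VIOLATION  (3 entries read)
#3 VA=0x6C00002AE (w,kernel):
  lvl0: tbl 0x1A, slot 27 ⇒ 0x1C004 (P0/RW0/US1/PS0)
  → PAGE_NOT_PRESENT  (1 entries read)
#4 VA=0x50101F0AC (r,kernel):
  lvl0: tbl 0x1A, slot 20 ⇒ 0x36007 (P1/RW1/US1/PS0)
  lvl1: tbl 0x36, slot 8 ⇒ 0x37007 (P1/RW1/US1/PS0)
  lvl2: tbl 0x37, slot 31 ⇒ 0x39007 (P1/RW1/US1/PS0)
  ✓ 0x390AC  — 3 lookups
#5 VA=0x382C035C4 (r,user):
  lvl0: tbl 0x1A, slot 14 ⇒ 0x3D007 (P1/RW1/US1/PS0)
  lvl1: tbl 0x3D, slot 22 ⇒ 0x40007 (P1/RW1/US1/PS0)
  lvl2: tbl 0x40, slot 3 ⇒ 0x41007 (P1/RW1/US1/PS0)
  ✓ 0x415C4  — 3 lookups
#6 VA=0x3C1E105E3 (r,user):
  lvl0: tbl 0x1A, slot 15 ⇒ 0x42007 (P1/RW1/US1/PS0)
  lvl1: tbl 0x42, slot 15 ⇒ 0x45007 (P1/RW1/US1/PS0)
  lvl2: tbl 0x45, slot 16 ⇒ 0x49007 (P1/RW1/US1/PS0)
  ✓ 0x495E3  — 3 lookups

TLB: [["0x601C12", "0x20"], ["0x50101F", "0x39"], ["0x382C03", "0x41"], ["0x3C1E10", "0x49"]]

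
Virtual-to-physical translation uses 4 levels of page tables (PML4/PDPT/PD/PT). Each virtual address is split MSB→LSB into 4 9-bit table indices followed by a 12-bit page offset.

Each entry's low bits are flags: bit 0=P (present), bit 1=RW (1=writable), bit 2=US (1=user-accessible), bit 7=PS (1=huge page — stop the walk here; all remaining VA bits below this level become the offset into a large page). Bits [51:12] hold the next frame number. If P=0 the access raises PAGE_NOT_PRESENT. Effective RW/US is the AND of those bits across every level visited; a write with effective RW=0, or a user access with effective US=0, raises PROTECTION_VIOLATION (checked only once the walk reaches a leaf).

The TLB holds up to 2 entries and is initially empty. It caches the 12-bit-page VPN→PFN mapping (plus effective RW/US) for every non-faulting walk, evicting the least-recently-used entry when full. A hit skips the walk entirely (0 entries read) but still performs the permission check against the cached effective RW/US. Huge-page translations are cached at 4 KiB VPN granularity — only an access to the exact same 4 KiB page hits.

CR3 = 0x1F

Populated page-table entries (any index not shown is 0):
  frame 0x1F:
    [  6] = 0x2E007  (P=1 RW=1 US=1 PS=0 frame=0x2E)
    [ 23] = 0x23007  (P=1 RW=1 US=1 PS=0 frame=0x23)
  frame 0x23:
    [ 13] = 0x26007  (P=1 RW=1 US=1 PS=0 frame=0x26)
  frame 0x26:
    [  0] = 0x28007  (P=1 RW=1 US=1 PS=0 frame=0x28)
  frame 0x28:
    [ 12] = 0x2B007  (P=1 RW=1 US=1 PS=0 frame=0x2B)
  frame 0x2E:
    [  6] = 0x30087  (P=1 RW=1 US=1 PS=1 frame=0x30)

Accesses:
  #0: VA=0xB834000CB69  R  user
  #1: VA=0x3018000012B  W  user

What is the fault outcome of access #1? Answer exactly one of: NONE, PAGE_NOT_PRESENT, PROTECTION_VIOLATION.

Per-access translation:
#0 VA=0xB834000CB69 (r,user):
  L0: frame=0x1F idx=23 entry=0x23007 [P=1 RW=1 US=1 PS=0]
  L1: frame=0x23 idx=13 entry=0x26007 [P=1 RW=1 US=1 PS=0]
  L2: frame=0x26 idx=0 entry=0x28007 [P=1 RW=1 US=1 PS=0]
  L3: frame=0x28 idx=12 entry=0x2B007 [P=1 RW=1 US=1 PS=0]
  ✓ 0x2BB69  — 4 lookups
#1 VA=0x3018000012B (w,user):
  L0: frame=0x1F idx=6 entry=0x2E007 [P=1 RW=1 US=1 PS=0]
  L1: frame=0x2E idx=6 entry=0x30087 [P=1 RW=1 US=1 PS=1]
  ✓ 0x3012B (huge @L1)  — 2 lookups

Access #1 fault: NONE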